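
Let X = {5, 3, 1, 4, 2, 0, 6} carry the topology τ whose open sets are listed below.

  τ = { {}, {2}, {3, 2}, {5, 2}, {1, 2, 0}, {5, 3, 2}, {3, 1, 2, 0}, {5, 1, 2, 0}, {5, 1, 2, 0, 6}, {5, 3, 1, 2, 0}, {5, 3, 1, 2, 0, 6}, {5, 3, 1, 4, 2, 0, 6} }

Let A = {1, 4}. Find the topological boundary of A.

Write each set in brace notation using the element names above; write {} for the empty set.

{1, 4, 0, 6}

interior: largest open inside A is {} (from {})
cl via duality: int({5, 3, 2, 0, 6}) = {5, 3, 2}, so X∖{5, 3, 2} = {1, 4, 0, 6}
cl∖int = {1, 4, 0, 6}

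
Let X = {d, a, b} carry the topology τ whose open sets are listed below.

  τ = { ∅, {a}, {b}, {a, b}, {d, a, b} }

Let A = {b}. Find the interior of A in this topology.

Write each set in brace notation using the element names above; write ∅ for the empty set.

{b}

U open, U⊆A: ∅, {b}. int(A) = ⋃ = {b}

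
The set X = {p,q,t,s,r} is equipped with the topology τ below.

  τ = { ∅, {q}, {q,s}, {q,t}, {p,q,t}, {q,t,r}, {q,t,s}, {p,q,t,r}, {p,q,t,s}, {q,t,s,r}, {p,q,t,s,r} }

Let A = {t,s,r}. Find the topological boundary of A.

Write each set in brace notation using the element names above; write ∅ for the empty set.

{p,t,s,r}

interior: largest open inside A is ∅ (from ∅)
cl via duality: int({p,q}) = {q}, so X∖{q} = {p,t,s,r}
cl∖int = {p,t,s,r}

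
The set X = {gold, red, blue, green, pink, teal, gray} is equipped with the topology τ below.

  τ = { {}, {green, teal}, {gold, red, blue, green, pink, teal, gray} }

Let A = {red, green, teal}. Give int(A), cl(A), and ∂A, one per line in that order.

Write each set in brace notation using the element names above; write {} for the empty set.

open subsets of A: {}, {green, teal}; so int(A) = {green, teal}
closure: X∖int(X∖A) = X∖{} = {gold, red, blue, green, pink, teal, gray}
∂A = {gold, red, blue, green, pink, teal, gray} minus {green, teal} = {gold, red, blue, pink, gray}

int(A) = {green, teal}
cl(A)  = {gold, red, blue, green, pink, teal, gray}
∂A     = {gold, red, blue, pink, gray}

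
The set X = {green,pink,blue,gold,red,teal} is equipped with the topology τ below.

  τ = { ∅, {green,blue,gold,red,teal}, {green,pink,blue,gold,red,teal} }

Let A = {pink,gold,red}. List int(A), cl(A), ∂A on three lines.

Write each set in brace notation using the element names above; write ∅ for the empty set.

open subsets of A: ∅; so int(A) = ∅
closure: X∖int(X∖A) = X∖∅ = {green,pink,blue,gold,red,teal}
∂A = {green,pink,blue,gold,red,teal} minus ∅ = {green,pink,blue,gold,red,teal}

int(A) = ∅
cl(A)  = {green,pink,blue,gold,red,teal}
∂A     = {green,pink,blue,gold,red,teal}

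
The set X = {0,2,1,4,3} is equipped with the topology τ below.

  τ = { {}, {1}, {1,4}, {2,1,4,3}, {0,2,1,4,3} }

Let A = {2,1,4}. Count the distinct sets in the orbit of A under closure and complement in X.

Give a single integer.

cl via duality: int({0,3}) = {}, so X∖{} = {0,2,1,4,3}
Write k for closure, c for complement:
  1. A     = {2,1,4}
  2. kA    = {0,2,1,4,3}
  3. cA    = {0,3}
  4. ckA   = {}
  5. kcA   = {0,2,3}
  6. ckcA  = {1,4}
applying k or c yields no new set

6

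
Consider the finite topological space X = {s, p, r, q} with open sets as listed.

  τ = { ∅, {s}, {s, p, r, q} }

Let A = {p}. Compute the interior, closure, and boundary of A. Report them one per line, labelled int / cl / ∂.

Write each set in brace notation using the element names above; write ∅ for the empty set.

int(A) = ∅
cl(A)  = {p, r, q}
∂A     = {p, r, q}

interior: largest open inside A is ∅ (from ∅)
cl via duality: int({s, r, q}) = {s}, so X∖{s} = {p, r, q}
cl∖int = {p, r, q}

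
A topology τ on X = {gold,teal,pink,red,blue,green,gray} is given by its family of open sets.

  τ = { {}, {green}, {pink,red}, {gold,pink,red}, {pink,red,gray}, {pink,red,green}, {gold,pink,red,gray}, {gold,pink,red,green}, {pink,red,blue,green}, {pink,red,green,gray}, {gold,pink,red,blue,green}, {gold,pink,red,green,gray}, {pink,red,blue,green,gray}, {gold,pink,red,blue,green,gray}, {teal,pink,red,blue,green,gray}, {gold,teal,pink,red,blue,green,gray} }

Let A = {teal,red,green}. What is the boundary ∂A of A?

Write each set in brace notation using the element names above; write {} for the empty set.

{gold,teal,pink,red,blue,gray}

interior: largest open inside A is {green} (from {}, {green})
cl via duality: int({gold,pink,blue,gray}) = {}, so X∖{} = {gold,teal,pink,red,blue,green,gray}
cl∖int = {gold,teal,pink,red,blue,gray}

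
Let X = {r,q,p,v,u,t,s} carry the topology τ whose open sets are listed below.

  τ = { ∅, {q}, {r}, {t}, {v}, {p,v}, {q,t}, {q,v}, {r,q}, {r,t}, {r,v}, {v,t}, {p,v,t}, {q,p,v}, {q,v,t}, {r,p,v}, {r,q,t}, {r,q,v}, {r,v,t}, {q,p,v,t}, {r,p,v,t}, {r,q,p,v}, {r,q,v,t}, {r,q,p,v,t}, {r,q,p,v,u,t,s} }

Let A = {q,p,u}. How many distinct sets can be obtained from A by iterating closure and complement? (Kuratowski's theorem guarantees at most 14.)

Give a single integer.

cl via duality: int({r,v,t,s}) = {r,v,t}, so X∖{r,v,t} = {q,p,u,s}
Write k for closure, c for complement:
  1. A     = {q,p,u}
  2. kA    = {q,p,u,s}
  3. cA    = {r,v,t,s}
  4. ckA   = {r,v,t}
  5. kcA   = {r,p,v,u,t,s}
  6. ckcA  = {q}
  7. kckcA = {q,u,s}
  8. ckckcA = {r,p,v,t}
applying k or c yields no new set

8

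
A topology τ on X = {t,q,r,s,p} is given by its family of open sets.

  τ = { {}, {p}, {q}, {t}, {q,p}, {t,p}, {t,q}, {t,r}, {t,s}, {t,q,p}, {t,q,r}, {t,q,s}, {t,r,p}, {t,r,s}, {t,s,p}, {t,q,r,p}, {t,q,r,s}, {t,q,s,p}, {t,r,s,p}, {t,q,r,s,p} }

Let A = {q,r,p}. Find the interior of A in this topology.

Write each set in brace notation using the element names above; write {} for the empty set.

opens ⊆ A: {}, {p}, {q}, {q,p}; union → int = {q,p}

{q,p}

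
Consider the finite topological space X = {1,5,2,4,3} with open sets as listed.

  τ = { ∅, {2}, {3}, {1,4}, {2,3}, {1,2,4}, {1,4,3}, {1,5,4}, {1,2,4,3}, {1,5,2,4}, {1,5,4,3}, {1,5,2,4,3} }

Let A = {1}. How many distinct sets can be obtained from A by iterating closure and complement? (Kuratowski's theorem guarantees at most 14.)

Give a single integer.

6

cl via duality: int({5,2,4,3}) = {2,3}, so X∖{2,3} = {1,5,4}
Write k for closure, c for complement:
  1. A     = {1}
  2. kA    = {1,5,4}
  3. cA    = {5,2,4,3}
  4. ckA   = {2,3}
  5. kcA   = {1,5,2,4,3}
  6. ckcA  = ∅
applying k or c yields no new set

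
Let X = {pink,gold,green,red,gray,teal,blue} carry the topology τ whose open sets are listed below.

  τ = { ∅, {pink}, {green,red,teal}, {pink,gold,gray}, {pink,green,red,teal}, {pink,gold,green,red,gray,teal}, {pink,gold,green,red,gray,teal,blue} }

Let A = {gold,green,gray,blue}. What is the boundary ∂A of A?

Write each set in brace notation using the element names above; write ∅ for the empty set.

opens ⊆ A: ∅; union → int = ∅
complement {pink,red,teal}; its interior {pink}; cl(A) = X∖{pink} = {gold,green,red,gray,teal,blue}
boundary = {gold,green,red,gray,teal,blue} ∖ ∅ = {gold,green,red,gray,teal,blue}

{gold,green,red,gray,teal,blue}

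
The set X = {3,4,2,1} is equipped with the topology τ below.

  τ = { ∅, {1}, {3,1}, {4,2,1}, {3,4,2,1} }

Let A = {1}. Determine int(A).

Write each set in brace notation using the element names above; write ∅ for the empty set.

interior: largest open inside A is {1} (from ∅, {1})

{1}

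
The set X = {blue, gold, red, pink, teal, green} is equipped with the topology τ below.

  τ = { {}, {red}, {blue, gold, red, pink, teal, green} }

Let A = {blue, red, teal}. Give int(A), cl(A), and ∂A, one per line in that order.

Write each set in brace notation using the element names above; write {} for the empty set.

open subsets of A: {}, {red}; so int(A) = {red}
closure: X∖int(X∖A) = X∖{} = {blue, gold, red, pink, teal, green}
∂A = {blue, gold, red, pink, teal, green} minus {red} = {blue, gold, pink, teal, green}

int(A) = {red}
cl(A)  = {blue, gold, red, pink, teal, green}
∂A     = {blue, gold, pink, teal, green}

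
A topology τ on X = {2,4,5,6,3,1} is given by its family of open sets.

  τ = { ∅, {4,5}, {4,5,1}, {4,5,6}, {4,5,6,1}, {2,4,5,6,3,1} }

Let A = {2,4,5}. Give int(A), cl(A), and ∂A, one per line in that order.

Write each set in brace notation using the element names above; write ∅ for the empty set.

interior: largest open inside A is {4,5} (from ∅, {4,5})
cl via duality: int({6,3,1}) = ∅, so X∖∅ = {2,4,5,6,3,1}
cl∖int = {2,6,3,1}

int(A) = {4,5}
cl(A)  = {2,4,5,6,3,1}
∂A     = {2,6,3,1}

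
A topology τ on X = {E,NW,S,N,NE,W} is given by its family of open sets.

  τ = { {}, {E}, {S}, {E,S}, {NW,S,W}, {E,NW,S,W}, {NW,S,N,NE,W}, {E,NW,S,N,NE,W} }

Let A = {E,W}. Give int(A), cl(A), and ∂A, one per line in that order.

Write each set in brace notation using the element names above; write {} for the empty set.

open subsets of A: {}, {E}; so int(A) = {E}
closure: X∖int(X∖A) = X∖{S} = {E,NW,N,NE,W}
∂A = {E,NW,N,NE,W} minus {E} = {NW,N,NE,W}

int(A) = {E}
cl(A)  = {E,NW,N,NE,W}
∂A     = {NW,N,NE,W}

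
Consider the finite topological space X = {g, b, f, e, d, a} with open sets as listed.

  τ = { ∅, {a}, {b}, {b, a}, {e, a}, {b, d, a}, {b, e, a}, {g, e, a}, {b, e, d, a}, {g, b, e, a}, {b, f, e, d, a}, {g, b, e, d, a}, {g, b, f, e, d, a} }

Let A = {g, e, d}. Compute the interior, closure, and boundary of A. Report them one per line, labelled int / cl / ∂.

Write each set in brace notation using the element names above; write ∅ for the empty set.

int(A) = ∅
cl(A)  = {g, f, e, d}
∂A     = {g, f, e, d}

U open, U⊆A: ∅. int(A) = ⋃ = ∅
X∖A={b, f, a}, int(X∖A)={b, a}, hence cl(A)={g, f, e, d}
∂A: remove int from cl → {g, f, e, d}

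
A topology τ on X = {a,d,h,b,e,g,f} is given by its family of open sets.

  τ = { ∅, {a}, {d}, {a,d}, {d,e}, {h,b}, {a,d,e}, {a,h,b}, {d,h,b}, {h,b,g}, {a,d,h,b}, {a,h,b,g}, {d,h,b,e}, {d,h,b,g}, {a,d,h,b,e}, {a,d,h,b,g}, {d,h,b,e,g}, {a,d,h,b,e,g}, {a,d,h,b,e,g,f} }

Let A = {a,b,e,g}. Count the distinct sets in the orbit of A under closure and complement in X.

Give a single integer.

12

closure: X∖int(X∖A) = X∖{d} = {a,h,b,e,g,f}
Let k=closure and c=complement:
  1. A     = {a,b,e,g}
  2. kA    = {a,h,b,e,g,f}
  3. cA    = {d,h,f}
  4. ckA   = {d}
  5. kcA   = {d,h,b,e,g,f}
  6. kckA  = {d,e,f}
  7. ckcA  = {a}
  8. ckckA = {a,h,b,g}
  9. kckcA = {a,f}
  10. kckckA = {a,h,b,g,f}
  11. ckckcA = {d,h,b,e,g}
  12. ckckckA = {d,e}
— saturated at 12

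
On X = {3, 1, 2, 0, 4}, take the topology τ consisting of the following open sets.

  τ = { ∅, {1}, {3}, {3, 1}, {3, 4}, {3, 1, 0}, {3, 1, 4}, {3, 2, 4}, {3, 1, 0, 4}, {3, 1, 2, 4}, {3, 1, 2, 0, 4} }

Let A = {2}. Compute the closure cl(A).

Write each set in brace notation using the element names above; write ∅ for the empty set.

closure: X∖int(X∖A) = X∖{3, 1, 0, 4} = {2}

{2}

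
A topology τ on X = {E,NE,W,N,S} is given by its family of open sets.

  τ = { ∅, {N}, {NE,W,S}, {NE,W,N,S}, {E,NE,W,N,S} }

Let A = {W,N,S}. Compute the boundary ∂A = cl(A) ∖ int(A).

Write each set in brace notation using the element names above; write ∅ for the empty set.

{E,NE,W,S}

opens ⊆ A: ∅, {N}; union → int = {N}
complement {E,NE}; its interior ∅; cl(A) = X∖∅ = {E,NE,W,N,S}
boundary = {E,NE,W,N,S} ∖ {N} = {E,NE,W,S}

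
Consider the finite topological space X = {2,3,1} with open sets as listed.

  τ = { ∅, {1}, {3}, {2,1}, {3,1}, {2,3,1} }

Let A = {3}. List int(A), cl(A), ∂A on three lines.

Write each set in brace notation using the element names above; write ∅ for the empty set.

int(A) = {3}
cl(A)  = {3}
∂A     = ∅

open subsets of A: ∅, {3}; so int(A) = {3}
closure: X∖int(X∖A) = X∖{2,1} = {3}
∂A = {3} minus {3} = ∅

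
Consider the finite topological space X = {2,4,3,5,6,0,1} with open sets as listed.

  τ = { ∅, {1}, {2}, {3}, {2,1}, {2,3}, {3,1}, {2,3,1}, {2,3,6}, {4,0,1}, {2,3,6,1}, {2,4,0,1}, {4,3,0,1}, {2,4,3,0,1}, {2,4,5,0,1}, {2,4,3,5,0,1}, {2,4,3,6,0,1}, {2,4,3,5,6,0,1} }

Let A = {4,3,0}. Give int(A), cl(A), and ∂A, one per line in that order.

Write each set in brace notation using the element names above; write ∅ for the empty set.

opens ⊆ A: ∅, {3}; union → int = {3}
complement {2,5,6,1}; its interior {2,1}; cl(A) = X∖{2,1} = {4,3,5,6,0}
boundary = {4,3,5,6,0} ∖ {3} = {4,5,6,0}

int(A) = {3}
cl(A)  = {4,3,5,6,0}
∂A     = {4,5,6,0}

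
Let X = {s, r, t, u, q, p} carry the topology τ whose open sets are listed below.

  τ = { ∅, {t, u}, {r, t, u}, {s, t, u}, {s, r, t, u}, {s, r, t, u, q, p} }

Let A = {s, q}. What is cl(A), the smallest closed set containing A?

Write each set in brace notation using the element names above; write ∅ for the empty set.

closure: X∖int(X∖A) = X∖{r, t, u} = {s, q, p}

{s, q, p}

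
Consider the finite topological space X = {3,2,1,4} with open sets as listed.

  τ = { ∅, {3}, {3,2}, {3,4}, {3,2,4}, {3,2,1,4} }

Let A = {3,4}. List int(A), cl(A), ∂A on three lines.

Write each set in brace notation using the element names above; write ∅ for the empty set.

int(A) = {3,4}
cl(A)  = {3,2,1,4}
∂A     = {2,1}

opens ⊆ A: ∅, {3}, {3,4}; union → int = {3,4}
complement {2,1}; its interior ∅; cl(A) = X∖∅ = {3,2,1,4}
boundary = {3,2,1,4} ∖ {3,4} = {2,1}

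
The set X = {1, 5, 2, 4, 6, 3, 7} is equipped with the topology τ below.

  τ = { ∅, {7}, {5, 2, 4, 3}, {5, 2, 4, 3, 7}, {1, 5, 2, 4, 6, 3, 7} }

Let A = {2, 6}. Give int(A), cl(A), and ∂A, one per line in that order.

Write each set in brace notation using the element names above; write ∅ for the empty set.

opens ⊆ A: ∅; union → int = ∅
complement {1, 5, 4, 3, 7}; its interior {7}; cl(A) = X∖{7} = {1, 5, 2, 4, 6, 3}
boundary = {1, 5, 2, 4, 6, 3} ∖ ∅ = {1, 5, 2, 4, 6, 3}

int(A) = ∅
cl(A)  = {1, 5, 2, 4, 6, 3}
∂A     = {1, 5, 2, 4, 6, 3}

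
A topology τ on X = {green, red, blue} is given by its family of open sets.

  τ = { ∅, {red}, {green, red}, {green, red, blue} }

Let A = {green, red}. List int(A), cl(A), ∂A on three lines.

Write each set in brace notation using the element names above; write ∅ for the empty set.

U open, U⊆A: ∅, {red}, {green, red}. int(A) = ⋃ = {green, red}
X∖A={blue}, int(X∖A)=∅, hence cl(A)={green, red, blue}
∂A: remove int from cl → {blue}

int(A) = {green, red}
cl(A)  = {green, red, blue}
∂A     = {blue}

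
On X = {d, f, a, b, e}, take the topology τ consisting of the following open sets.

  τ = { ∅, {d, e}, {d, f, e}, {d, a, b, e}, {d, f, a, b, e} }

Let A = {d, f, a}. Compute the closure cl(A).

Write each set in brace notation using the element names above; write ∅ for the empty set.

{d, f, a, b, e}

closure: X∖int(X∖A) = X∖∅ = {d, f, a, b, e}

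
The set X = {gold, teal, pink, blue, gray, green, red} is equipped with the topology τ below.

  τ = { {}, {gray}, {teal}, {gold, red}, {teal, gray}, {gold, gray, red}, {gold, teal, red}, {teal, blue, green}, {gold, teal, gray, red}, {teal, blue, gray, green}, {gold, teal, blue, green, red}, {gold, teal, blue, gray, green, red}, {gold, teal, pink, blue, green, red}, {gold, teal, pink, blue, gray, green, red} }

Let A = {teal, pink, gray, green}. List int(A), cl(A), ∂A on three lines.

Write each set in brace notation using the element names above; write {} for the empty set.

int(A) = {teal, gray}
cl(A)  = {teal, pink, blue, gray, green}
∂A     = {pink, blue, green}

interior: largest open inside A is {teal, gray} (from {}, {gray}, {teal}, {teal, gray})
cl via duality: int({gold, blue, red}) = {gold, red}, so X∖{gold, red} = {teal, pink, blue, gray, green}
cl∖int = {pink, blue, green}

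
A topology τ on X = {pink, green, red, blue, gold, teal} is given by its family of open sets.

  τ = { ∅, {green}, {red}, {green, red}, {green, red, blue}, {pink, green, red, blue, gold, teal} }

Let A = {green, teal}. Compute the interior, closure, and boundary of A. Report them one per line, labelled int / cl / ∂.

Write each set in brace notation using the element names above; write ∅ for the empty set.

opens ⊆ A: ∅, {green}; union → int = {green}
complement {pink, red, blue, gold}; its interior {red}; cl(A) = X∖{red} = {pink, green, blue, gold, teal}
boundary = {pink, green, blue, gold, teal} ∖ {green} = {pink, blue, gold, teal}

int(A) = {green}
cl(A)  = {pink, green, blue, gold, teal}
∂A     = {pink, blue, gold, teal}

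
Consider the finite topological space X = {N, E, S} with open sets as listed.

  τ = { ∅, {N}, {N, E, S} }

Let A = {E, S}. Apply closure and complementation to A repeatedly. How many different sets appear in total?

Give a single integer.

closure: X∖int(X∖A) = X∖{N} = {E, S}
Let k=closure and c=complement:
  1. A     = {E, S}
  2. cA    = {N}
  3. kcA   = {N, E, S}
  4. ckcA  = ∅
— saturated at 4

4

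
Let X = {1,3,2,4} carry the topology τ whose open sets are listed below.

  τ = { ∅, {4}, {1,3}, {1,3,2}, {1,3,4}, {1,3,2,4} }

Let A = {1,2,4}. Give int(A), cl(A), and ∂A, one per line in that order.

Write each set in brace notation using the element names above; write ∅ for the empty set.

interior: largest open inside A is {4} (from ∅, {4})
cl via duality: int({3}) = ∅, so X∖∅ = {1,3,2,4}
cl∖int = {1,3,2}

int(A) = {4}
cl(A)  = {1,3,2,4}
∂A     = {1,3,2}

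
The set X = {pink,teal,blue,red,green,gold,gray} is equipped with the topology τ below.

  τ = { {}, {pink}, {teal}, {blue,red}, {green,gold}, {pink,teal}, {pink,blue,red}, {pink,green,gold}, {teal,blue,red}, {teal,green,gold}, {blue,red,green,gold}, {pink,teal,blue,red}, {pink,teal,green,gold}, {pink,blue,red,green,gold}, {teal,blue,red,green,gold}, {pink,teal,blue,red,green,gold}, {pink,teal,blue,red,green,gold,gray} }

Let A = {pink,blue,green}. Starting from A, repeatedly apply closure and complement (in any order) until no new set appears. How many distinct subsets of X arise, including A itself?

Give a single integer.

closure: X∖int(X∖A) = X∖{teal} = {pink,blue,red,green,gold,gray}
Let k=closure and c=complement:
  1. A     = {pink,blue,green}
  2. kA    = {pink,blue,red,green,gold,gray}
  3. cA    = {teal,red,gold,gray}
  4. ckA   = {teal}
  5. kcA   = {teal,blue,red,green,gold,gray}
  6. kckA  = {teal,gray}
  7. ckcA  = {pink}
  8. ckckA = {pink,blue,red,green,gold}
  9. kckcA = {pink,gray}
  10. ckckcA = {teal,blue,red,green,gold}
— saturated at 10

10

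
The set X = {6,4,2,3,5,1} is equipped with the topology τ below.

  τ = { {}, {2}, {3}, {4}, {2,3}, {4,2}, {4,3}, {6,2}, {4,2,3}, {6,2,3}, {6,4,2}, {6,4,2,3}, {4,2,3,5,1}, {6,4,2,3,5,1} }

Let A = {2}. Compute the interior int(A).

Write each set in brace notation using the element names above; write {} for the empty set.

{2}

interior: largest open inside A is {2} (from {}, {2})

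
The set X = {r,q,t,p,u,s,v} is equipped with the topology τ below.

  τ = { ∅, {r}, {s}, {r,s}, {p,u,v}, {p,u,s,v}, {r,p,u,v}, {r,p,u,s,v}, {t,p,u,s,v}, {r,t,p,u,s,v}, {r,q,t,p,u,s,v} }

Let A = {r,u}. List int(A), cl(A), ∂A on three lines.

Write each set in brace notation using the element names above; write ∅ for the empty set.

int(A) = {r}
cl(A)  = {r,q,t,p,u,v}
∂A     = {q,t,p,u,v}

U open, U⊆A: ∅, {r}. int(A) = ⋃ = {r}
X∖A={q,t,p,s,v}, int(X∖A)={s}, hence cl(A)={r,q,t,p,u,v}
∂A: remove int from cl → {q,t,p,u,v}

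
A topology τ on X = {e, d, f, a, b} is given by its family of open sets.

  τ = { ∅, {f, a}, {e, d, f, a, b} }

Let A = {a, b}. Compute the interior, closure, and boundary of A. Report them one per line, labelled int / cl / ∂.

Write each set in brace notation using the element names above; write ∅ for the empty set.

int(A) = ∅
cl(A)  = {e, d, f, a, b}
∂A     = {e, d, f, a, b}

U open, U⊆A: ∅. int(A) = ⋃ = ∅
X∖A={e, d, f}, int(X∖A)=∅, hence cl(A)={e, d, f, a, b}
∂A: remove int from cl → {e, d, f, a, b}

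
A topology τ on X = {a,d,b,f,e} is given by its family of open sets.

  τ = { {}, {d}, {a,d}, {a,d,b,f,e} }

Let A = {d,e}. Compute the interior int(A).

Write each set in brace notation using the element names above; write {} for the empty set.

{d}

opens ⊆ A: {}, {d}; union → int = {d}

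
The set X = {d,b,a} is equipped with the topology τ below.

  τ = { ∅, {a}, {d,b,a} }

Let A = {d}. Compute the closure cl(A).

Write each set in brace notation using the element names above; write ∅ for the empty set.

complement {b,a}; its interior {a}; cl(A) = X∖{a} = {d,b}

{d,b}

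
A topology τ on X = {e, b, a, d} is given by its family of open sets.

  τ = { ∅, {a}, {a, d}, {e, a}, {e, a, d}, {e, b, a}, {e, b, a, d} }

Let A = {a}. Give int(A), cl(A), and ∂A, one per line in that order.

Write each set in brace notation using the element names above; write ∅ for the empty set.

open subsets of A: ∅, {a}; so int(A) = {a}
closure: X∖int(X∖A) = X∖∅ = {e, b, a, d}
∂A = {e, b, a, d} minus {a} = {e, b, d}

int(A) = {a}
cl(A)  = {e, b, a, d}
∂A     = {e, b, d}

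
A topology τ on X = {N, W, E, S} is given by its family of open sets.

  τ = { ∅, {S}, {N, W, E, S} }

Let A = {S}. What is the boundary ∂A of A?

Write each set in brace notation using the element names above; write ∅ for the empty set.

{N, W, E}

U open, U⊆A: ∅, {S}. int(A) = ⋃ = {S}
X∖A={N, W, E}, int(X∖A)=∅, hence cl(A)={N, W, E, S}
∂A: remove int from cl → {N, W, E}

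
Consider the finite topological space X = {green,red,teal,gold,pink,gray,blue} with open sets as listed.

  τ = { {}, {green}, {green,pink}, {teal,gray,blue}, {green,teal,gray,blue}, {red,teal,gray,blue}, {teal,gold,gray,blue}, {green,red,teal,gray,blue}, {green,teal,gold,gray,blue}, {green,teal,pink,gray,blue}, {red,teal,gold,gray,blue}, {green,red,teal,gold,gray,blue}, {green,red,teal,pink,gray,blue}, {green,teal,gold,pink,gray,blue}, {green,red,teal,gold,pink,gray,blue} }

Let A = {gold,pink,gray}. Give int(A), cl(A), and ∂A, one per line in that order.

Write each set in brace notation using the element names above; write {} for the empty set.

int(A) = {}
cl(A)  = {red,teal,gold,pink,gray,blue}
∂A     = {red,teal,gold,pink,gray,blue}

U open, U⊆A: {}. int(A) = ⋃ = {}
X∖A={green,red,teal,blue}, int(X∖A)={green}, hence cl(A)={red,teal,gold,pink,gray,blue}
∂A: remove int from cl → {red,teal,gold,pink,gray,blue}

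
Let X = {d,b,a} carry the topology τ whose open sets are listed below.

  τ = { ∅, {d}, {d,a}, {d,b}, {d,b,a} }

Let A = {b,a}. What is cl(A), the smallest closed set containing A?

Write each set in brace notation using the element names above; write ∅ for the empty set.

cl via duality: int({d}) = {d}, so X∖{d} = {b,a}

{b,a}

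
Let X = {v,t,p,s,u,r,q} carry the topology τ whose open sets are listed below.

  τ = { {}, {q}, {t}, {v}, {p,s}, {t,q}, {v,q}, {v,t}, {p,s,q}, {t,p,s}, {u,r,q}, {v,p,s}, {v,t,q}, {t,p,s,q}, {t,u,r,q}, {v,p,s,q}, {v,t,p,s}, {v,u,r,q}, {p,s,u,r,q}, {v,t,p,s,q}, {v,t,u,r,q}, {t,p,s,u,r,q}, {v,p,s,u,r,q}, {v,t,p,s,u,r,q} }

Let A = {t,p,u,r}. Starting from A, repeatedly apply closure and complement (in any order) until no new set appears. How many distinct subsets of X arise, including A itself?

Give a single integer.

8

X∖A={v,s,q}, int(X∖A)={v,q}, hence cl(A)={t,p,s,u,r}
Orbit (k=closure, c=complement):
  1. A     = {t,p,u,r}
  2. kA    = {t,p,s,u,r}
  3. cA    = {v,s,q}
  4. ckA   = {v,q}
  5. kcA   = {v,p,s,u,r,q}
  6. kckA  = {v,u,r,q}
  7. ckcA  = {t}
  8. ckckA = {t,p,s}
(closed under both — stop)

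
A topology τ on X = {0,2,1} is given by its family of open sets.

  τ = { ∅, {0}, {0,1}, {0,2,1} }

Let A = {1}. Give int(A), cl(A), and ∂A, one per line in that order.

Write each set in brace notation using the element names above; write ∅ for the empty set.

U open, U⊆A: ∅. int(A) = ⋃ = ∅
X∖A={0,2}, int(X∖A)={0}, hence cl(A)={2,1}
∂A: remove int from cl → {2,1}

int(A) = ∅
cl(A)  = {2,1}
∂A     = {2,1}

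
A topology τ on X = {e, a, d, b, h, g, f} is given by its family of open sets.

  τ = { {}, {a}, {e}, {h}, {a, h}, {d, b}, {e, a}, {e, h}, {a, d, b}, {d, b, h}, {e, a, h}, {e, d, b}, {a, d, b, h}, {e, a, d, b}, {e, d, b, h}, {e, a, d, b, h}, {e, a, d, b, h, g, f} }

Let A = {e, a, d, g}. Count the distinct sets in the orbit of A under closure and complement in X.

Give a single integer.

complement {b, h, f}; its interior {h}; cl(A) = X∖{h} = {e, a, d, b, g, f}
With k = closure, c = complement:
  1. A     = {e, a, d, g}
  2. kA    = {e, a, d, b, g, f}
  3. cA    = {b, h, f}
  4. ckA   = {h}
  5. kcA   = {d, b, h, g, f}
  6. kckA  = {h, g, f}
  7. ckcA  = {e, a}
  8. ckckA = {e, a, d, b}
  9. kckcA = {e, a, g, f}
  10. ckckcA = {d, b, h}
k, c of each give nothing new

10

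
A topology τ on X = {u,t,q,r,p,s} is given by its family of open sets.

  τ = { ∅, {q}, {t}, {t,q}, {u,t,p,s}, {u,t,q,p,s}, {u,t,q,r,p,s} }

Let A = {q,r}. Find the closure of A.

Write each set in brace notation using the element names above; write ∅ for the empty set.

{q,r}

complement {u,t,p,s}; its interior {u,t,p,s}; cl(A) = X∖{u,t,p,s} = {q,r}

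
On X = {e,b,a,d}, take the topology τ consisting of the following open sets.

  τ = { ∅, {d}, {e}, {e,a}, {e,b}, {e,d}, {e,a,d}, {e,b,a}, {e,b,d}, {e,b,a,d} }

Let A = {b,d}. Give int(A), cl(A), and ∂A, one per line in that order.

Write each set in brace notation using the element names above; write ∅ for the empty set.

int(A) = {d}
cl(A)  = {b,d}
∂A     = {b}

interior: largest open inside A is {d} (from ∅, {d})
cl via duality: int({e,a}) = {e,a}, so X∖{e,a} = {b,d}
cl∖int = {b}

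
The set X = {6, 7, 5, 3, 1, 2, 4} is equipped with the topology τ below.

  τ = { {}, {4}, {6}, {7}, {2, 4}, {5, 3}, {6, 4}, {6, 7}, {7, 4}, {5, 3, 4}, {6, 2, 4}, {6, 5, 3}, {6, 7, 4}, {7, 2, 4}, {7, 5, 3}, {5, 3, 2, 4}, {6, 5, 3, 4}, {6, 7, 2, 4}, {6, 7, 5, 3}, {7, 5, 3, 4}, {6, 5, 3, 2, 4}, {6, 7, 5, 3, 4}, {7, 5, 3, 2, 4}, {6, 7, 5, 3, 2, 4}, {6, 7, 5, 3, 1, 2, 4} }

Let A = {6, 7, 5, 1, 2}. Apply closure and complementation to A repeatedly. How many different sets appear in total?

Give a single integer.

closure: X∖int(X∖A) = X∖{4} = {6, 7, 5, 3, 1, 2}
Let k=closure and c=complement:
  1. A     = {6, 7, 5, 1, 2}
  2. kA    = {6, 7, 5, 3, 1, 2}
  3. cA    = {3, 4}
  4. ckA   = {4}
  5. kcA   = {5, 3, 1, 2, 4}
  6. kckA  = {1, 2, 4}
  7. ckcA  = {6, 7}
  8. ckckA = {6, 7, 5, 3}
  9. kckcA = {6, 7, 1}
  10. kckckA = {6, 7, 5, 3, 1}
  11. ckckcA = {5, 3, 2, 4}
  12. ckckckA = {2, 4}
— saturated at 12

12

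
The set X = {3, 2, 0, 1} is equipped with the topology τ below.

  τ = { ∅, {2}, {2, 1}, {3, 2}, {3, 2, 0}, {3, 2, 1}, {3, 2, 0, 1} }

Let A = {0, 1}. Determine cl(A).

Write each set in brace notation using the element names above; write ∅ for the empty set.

cl via duality: int({3, 2}) = {3, 2}, so X∖{3, 2} = {0, 1}

{0, 1}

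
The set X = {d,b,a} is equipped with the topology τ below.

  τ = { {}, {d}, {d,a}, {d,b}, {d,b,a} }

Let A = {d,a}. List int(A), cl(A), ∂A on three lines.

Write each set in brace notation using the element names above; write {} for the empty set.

U open, U⊆A: {}, {d}, {d,a}. int(A) = ⋃ = {d,a}
X∖A={b}, int(X∖A)={}, hence cl(A)={d,b,a}
∂A: remove int from cl → {b}

int(A) = {d,a}
cl(A)  = {d,b,a}
∂A     = {b}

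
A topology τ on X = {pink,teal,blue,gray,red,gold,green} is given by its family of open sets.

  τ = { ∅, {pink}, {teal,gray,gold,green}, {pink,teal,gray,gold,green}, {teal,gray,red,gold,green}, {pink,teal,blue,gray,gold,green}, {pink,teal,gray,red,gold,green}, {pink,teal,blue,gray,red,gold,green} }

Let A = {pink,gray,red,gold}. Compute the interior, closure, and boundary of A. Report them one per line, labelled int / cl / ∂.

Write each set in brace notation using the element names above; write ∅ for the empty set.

int(A) = {pink}
cl(A)  = {pink,teal,blue,gray,red,gold,green}
∂A     = {teal,blue,gray,red,gold,green}

U open, U⊆A: ∅, {pink}. int(A) = ⋃ = {pink}
X∖A={teal,blue,green}, int(X∖A)=∅, hence cl(A)={pink,teal,blue,gray,red,gold,green}
∂A: remove int from cl → {teal,blue,gray,red,gold,green}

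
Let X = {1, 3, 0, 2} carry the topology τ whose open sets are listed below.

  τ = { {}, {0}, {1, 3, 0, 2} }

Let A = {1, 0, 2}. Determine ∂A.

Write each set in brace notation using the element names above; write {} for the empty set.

{1, 3, 2}

U open, U⊆A: {}, {0}. int(A) = ⋃ = {0}
X∖A={3}, int(X∖A)={}, hence cl(A)={1, 3, 0, 2}
∂A: remove int from cl → {1, 3, 2}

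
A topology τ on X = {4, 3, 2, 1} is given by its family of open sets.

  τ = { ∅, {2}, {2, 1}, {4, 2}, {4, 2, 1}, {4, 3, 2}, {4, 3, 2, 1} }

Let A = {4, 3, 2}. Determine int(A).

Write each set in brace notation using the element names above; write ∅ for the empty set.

U open, U⊆A: ∅, {2}, {4, 2}, {4, 3, 2}. int(A) = ⋃ = {4, 3, 2}

{4, 3, 2}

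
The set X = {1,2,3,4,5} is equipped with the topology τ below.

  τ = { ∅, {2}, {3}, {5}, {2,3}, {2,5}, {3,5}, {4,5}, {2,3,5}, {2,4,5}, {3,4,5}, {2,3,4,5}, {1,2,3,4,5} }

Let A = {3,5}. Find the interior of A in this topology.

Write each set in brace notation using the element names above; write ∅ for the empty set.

{3,5}

interior: largest open inside A is {3,5} (from ∅, {5}, {3}, {3,5})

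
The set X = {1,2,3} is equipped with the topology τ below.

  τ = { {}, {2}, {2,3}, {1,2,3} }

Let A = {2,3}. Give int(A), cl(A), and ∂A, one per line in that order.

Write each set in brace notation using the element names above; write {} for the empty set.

opens ⊆ A: {}, {2}, {2,3}; union → int = {2,3}
complement {1}; its interior {}; cl(A) = X∖{} = {1,2,3}
boundary = {1,2,3} ∖ {2,3} = {1}

int(A) = {2,3}
cl(A)  = {1,2,3}
∂A     = {1}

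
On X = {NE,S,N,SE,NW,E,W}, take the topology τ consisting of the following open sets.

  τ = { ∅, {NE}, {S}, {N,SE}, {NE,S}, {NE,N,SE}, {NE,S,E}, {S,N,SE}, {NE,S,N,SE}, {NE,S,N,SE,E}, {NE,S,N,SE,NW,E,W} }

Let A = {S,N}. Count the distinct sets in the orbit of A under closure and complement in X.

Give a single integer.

X∖A={NE,SE,NW,E,W}, int(X∖A)={NE}, hence cl(A)={S,N,SE,NW,E,W}
Orbit (k=closure, c=complement):
  1. A     = {S,N}
  2. kA    = {S,N,SE,NW,E,W}
  3. cA    = {NE,SE,NW,E,W}
  4. ckA   = {NE}
  5. kcA   = {NE,N,SE,NW,E,W}
  6. kckA  = {NE,NW,E,W}
  7. ckcA  = {S}
  8. ckckA = {S,N,SE}
  9. kckcA = {S,NW,E,W}
  10. ckckcA = {NE,N,SE}
(closed under both — stop)

10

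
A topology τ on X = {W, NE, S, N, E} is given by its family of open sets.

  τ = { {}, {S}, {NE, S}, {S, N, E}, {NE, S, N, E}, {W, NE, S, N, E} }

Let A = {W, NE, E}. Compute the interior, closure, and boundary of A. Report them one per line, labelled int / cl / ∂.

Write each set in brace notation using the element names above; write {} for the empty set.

int(A) = {}
cl(A)  = {W, NE, N, E}
∂A     = {W, NE, N, E}

U open, U⊆A: {}. int(A) = ⋃ = {}
X∖A={S, N}, int(X∖A)={S}, hence cl(A)={W, NE, N, E}
∂A: remove int from cl → {W, NE, N, E}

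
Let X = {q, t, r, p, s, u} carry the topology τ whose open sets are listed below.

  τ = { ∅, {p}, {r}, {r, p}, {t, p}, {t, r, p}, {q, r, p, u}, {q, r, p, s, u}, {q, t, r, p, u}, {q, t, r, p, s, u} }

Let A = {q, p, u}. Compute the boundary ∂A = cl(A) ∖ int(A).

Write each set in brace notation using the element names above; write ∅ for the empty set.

{q, t, s, u}

interior: largest open inside A is {p} (from ∅, {p})
cl via duality: int({t, r, s}) = {r}, so X∖{r} = {q, t, p, s, u}
cl∖int = {q, t, s, u}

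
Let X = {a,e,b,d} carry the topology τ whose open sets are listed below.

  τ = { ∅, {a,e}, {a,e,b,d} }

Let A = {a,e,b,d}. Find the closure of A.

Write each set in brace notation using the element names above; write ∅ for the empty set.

cl via duality: int(∅) = ∅, so X∖∅ = {a,e,b,d}

{a,e,b,d}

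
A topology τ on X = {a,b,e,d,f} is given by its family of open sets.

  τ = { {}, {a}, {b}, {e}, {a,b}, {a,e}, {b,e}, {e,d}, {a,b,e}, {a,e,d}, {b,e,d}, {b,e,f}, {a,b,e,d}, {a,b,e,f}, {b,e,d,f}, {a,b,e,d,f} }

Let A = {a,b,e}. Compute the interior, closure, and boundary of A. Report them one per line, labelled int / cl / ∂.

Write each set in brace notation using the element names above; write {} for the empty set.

open subsets of A: {}, {b}, {a}, {e}, {a,b}, {a,e}, {b,e}, {a,b,e}; so int(A) = {a,b,e}
closure: X∖int(X∖A) = X∖{} = {a,b,e,d,f}
∂A = {a,b,e,d,f} minus {a,b,e} = {d,f}

int(A) = {a,b,e}
cl(A)  = {a,b,e,d,f}
∂A     = {d,f}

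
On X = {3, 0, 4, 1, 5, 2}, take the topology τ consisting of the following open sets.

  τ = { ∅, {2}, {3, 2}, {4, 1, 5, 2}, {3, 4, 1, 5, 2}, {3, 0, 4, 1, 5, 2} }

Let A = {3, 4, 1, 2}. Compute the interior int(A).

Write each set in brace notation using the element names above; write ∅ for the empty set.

open subsets of A: ∅, {2}, {3, 2}; so int(A) = {3, 2}

{3, 2}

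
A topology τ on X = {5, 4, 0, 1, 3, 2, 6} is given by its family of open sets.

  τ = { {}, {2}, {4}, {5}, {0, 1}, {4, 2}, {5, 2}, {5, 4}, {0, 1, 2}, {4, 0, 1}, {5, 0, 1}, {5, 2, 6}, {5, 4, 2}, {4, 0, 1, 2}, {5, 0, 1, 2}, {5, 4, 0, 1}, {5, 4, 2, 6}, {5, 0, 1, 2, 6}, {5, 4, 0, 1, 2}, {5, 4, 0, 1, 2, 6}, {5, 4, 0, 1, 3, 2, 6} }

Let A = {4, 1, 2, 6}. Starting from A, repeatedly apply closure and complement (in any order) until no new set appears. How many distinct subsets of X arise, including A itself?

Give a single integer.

10

X∖A={5, 0, 3}, int(X∖A)={5}, hence cl(A)={4, 0, 1, 3, 2, 6}
Orbit (k=closure, c=complement):
  1. A     = {4, 1, 2, 6}
  2. kA    = {4, 0, 1, 3, 2, 6}
  3. cA    = {5, 0, 3}
  4. ckA   = {5}
  5. kcA   = {5, 0, 1, 3, 6}
  6. kckA  = {5, 3, 6}
  7. ckcA  = {4, 2}
  8. ckckA = {4, 0, 1, 2}
  9. kckcA = {4, 3, 2, 6}
  10. ckckcA = {5, 0, 1}
(closed under both — stop)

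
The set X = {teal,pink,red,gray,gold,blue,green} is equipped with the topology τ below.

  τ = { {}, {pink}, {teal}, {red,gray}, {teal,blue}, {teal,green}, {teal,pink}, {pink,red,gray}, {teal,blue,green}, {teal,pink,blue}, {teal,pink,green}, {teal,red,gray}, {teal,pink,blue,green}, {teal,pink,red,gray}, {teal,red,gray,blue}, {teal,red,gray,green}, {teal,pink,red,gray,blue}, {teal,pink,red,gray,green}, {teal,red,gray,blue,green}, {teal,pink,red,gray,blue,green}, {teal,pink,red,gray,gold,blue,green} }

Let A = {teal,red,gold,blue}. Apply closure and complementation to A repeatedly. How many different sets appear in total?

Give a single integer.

12

complement {pink,gray,green}; its interior {pink}; cl(A) = X∖{pink} = {teal,red,gray,gold,blue,green}
With k = closure, c = complement:
  1. A     = {teal,red,gold,blue}
  2. kA    = {teal,red,gray,gold,blue,green}
  3. cA    = {pink,gray,green}
  4. ckA   = {pink}
  5. kcA   = {pink,red,gray,gold,green}
  6. kckA  = {pink,gold}
  7. ckcA  = {teal,blue}
  8. ckckA = {teal,red,gray,blue,green}
  9. kckcA = {teal,gold,blue,green}
  10. ckckcA = {pink,red,gray}
  11. kckckcA = {pink,red,gray,gold}
  12. ckckckcA = {teal,blue,green}
k, c of each give nothing new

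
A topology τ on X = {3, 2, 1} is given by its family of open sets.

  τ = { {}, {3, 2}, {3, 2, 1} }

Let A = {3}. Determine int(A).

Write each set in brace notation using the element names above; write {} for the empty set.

{}

opens ⊆ A: {}; union → int = {}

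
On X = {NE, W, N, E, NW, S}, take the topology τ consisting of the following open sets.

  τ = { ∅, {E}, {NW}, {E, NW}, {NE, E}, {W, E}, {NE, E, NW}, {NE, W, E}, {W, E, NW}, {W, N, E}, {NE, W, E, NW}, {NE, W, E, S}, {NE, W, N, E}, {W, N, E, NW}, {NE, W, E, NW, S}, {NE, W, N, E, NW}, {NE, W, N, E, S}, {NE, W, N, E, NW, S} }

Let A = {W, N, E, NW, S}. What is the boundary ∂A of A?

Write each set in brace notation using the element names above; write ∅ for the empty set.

{NE, S}

open subsets of A: ∅, {NW}, {E}, {E, NW}, {W, E}, {W, N, E}, {W, E, NW}, {W, N, E, NW}; so int(A) = {W, N, E, NW}
closure: X∖int(X∖A) = X∖∅ = {NE, W, N, E, NW, S}
∂A = {NE, W, N, E, NW, S} minus {W, N, E, NW} = {NE, S}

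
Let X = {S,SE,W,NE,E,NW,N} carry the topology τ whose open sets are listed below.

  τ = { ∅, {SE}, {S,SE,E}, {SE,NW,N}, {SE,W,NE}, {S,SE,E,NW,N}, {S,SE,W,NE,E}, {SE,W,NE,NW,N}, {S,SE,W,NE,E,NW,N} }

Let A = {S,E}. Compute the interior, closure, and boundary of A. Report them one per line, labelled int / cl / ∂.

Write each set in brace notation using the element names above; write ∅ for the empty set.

opens ⊆ A: ∅; union → int = ∅
complement {SE,W,NE,NW,N}; its interior {SE,W,NE,NW,N}; cl(A) = X∖{SE,W,NE,NW,N} = {S,E}
boundary = {S,E} ∖ ∅ = {S,E}

int(A) = ∅
cl(A)  = {S,E}
∂A     = {S,E}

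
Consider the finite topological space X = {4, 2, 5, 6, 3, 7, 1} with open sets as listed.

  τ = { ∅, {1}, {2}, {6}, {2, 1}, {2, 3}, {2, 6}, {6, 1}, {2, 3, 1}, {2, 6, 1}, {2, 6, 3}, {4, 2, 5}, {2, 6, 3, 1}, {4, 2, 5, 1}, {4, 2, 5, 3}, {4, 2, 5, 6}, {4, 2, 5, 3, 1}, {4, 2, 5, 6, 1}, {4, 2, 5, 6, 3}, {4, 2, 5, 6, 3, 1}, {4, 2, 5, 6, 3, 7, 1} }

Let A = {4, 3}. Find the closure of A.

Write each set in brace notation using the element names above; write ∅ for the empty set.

X∖A={2, 5, 6, 7, 1}, int(X∖A)={2, 6, 1}, hence cl(A)={4, 5, 3, 7}

{4, 5, 3, 7}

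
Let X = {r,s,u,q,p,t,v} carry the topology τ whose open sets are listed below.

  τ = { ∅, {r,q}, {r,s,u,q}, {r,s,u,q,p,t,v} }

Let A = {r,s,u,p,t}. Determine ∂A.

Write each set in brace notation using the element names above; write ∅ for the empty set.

U open, U⊆A: ∅. int(A) = ⋃ = ∅
X∖A={q,v}, int(X∖A)=∅, hence cl(A)={r,s,u,q,p,t,v}
∂A: remove int from cl → {r,s,u,q,p,t,v}

{r,s,u,q,p,t,v}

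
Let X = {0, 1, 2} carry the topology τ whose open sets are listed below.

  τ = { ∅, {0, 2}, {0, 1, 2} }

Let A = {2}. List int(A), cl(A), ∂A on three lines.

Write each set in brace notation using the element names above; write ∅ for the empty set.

open subsets of A: ∅; so int(A) = ∅
closure: X∖int(X∖A) = X∖∅ = {0, 1, 2}
∂A = {0, 1, 2} minus ∅ = {0, 1, 2}

int(A) = ∅
cl(A)  = {0, 1, 2}
∂A     = {0, 1, 2}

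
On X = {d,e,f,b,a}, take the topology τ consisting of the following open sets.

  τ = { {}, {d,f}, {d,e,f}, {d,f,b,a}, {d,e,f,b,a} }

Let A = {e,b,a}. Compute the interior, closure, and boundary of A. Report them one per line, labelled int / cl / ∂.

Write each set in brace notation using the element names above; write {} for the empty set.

int(A) = {}
cl(A)  = {e,b,a}
∂A     = {e,b,a}

U open, U⊆A: {}. int(A) = ⋃ = {}
X∖A={d,f}, int(X∖A)={d,f}, hence cl(A)={e,b,a}
∂A: remove int from cl → {e,b,a}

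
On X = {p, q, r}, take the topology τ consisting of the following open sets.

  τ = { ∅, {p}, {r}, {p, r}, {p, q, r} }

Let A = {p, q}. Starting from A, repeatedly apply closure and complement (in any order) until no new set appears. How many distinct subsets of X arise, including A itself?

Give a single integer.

4

complement {r}; its interior {r}; cl(A) = X∖{r} = {p, q}
With k = closure, c = complement:
  1. A     = {p, q}
  2. cA    = {r}
  3. kcA   = {q, r}
  4. ckcA  = {p}
k, c of each give nothing new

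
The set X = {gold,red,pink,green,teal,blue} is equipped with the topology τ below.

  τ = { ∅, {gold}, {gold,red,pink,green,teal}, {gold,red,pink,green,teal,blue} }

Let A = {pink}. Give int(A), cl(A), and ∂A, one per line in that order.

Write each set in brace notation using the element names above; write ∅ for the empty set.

int(A) = ∅
cl(A)  = {red,pink,green,teal,blue}
∂A     = {red,pink,green,teal,blue}

open subsets of A: ∅; so int(A) = ∅
closure: X∖int(X∖A) = X∖{gold} = {red,pink,green,teal,blue}
∂A = {red,pink,green,teal,blue} minus ∅ = {red,pink,green,teal,blue}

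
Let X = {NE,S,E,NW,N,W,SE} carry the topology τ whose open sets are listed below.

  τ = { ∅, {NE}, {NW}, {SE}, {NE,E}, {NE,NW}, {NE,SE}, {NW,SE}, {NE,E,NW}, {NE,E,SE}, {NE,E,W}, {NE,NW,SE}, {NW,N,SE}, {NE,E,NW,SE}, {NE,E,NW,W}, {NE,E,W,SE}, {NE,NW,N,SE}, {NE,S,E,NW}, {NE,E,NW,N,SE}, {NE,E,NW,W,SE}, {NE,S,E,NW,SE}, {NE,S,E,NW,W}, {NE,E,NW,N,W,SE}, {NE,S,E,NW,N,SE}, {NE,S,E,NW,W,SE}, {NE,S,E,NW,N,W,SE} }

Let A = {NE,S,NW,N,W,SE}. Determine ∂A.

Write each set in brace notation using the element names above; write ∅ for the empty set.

interior: largest open inside A is {NE,NW,N,SE} (from ∅, {NW}, {NE}, {SE}, {NE,NW}, {NW,SE}, {NE,SE}, {NE,NW,SE}, {NW,N,SE}, {NE,NW,N,SE})
cl via duality: int({E}) = ∅, so X∖∅ = {NE,S,E,NW,N,W,SE}
cl∖int = {S,E,W}

{S,E,W}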